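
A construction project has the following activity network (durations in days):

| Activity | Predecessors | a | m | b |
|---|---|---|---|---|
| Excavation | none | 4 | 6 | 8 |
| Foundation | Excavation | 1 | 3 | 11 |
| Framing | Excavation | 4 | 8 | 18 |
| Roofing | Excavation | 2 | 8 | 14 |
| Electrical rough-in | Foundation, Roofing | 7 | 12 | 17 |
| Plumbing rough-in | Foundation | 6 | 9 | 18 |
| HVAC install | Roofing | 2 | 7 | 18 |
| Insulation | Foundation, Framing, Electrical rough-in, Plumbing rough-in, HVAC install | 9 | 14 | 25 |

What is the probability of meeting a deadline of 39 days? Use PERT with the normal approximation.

te_Excavation = (4 + 4·6 + 8)/6 = 36/6 = 6; σ²_Excavation = ((8−4)/6)² = 0.444
te_Foundation = (1 + 4·3 + 11)/6 = 24/6 = 4; σ²_Foundation = ((11−1)/6)² = 2.778
te_Framing = (4 + 4·8 + 18)/6 = 54/6 = 9; σ²_Framing = ((18−4)/6)² = 5.444
te_Roofing = (2 + 4·8 + 14)/6 = 48/6 = 8; σ²_Roofing = ((14−2)/6)² = 4.000
te_Electrical rough-in = (7 + 4·12 + 17)/6 = 72/6 = 12; σ²_Electrical rough-in = ((17−7)/6)² = 2.778
te_Plumbing rough-in = (6 + 4·9 + 18)/6 = 60/6 = 10; σ²_Plumbing rough-in = ((18−6)/6)² = 4.000
te_HVAC install = (2 + 4·7 + 18)/6 = 48/6 = 8; σ²_HVAC install = ((18−2)/6)² = 7.111
te_Insulation = (9 + 4·14 + 25)/6 = 90/6 = 15; σ²_Insulation = ((25−9)/6)² = 7.111

Forward pass:
ES_Excavation = 0; EF_Excavation = 6
ES_Foundation = 6; EF_Foundation = 6+4 = 10
ES_Framing = 6; EF_Framing = 6+9 = 15
ES_Roofing = 6; EF_Roofing = 6+8 = 14
ES_Electrical rough-in = max(EF_Foundation=10, EF_Roofing=14) = 14; EF_Electrical rough-in = 14+12 = 26
ES_Plumbing rough-in = 10; EF_Plumbing rough-in = 10+10 = 20
ES_HVAC install = 14; EF_HVAC install = 14+8 = 22
ES_Insulation = max(EF_Foundation=10, EF_Framing=15, EF_Electrical rough-in=26, EF_Plumbing rough-in=20, EF_HVAC install=22) = 26; EF_Insulation = 26+15 = 41
Expected project duration μ = 41 days. Critical path: Excavation → Roofing → Electrical rough-in → Insulation.

Variance along critical path = 0.444 + 4.000 + 2.778 + 7.111 = 14.333; σ = √14.333 = 3.786 days.
Z = (39 − 41) / 3.786 = -0.528
P(T ≤ 39) = Φ(-0.528) ≈ 0.299

0.299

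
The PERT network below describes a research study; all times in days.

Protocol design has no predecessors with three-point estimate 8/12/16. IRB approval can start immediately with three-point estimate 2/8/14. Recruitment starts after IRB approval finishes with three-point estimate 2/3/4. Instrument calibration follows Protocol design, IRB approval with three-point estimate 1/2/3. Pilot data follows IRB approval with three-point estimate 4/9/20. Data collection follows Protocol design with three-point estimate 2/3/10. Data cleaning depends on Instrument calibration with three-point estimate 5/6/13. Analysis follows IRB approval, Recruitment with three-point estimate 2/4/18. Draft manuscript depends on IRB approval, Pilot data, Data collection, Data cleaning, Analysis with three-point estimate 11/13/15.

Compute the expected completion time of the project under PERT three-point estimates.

te_Protocol design = (8 + 4·12 + 16)/6 = 72/6 = 12
te_IRB approval = (2 + 4·8 + 14)/6 = 48/6 = 8
te_Recruitment = (2 + 4·3 + 4)/6 = 18/6 = 3
te_Instrument calibration = (1 + 4·2 + 3)/6 = 12/6 = 2
te_Pilot data = (4 + 4·9 + 20)/6 = 60/6 = 10
te_Data collection = (2 + 4·3 + 10)/6 = 24/6 = 4
te_Data cleaning = (5 + 4·6 + 13)/6 = 42/6 = 7
te_Analysis = (2 + 4·4 + 18)/6 = 36/6 = 6
te_Draft manuscript = (11 + 4·13 + 15)/6 = 78/6 = 13

Forward pass:
ES_Protocol design = 0; EF_Protocol design = 12
ES_IRB approval = 0; EF_IRB approval = 8
ES_Recruitment = 8; EF_Recruitment = 8+3 = 11
ES_Instrument calibration = max(EF_Protocol design=12, EF_IRB approval=8) = 12; EF_Instrument calibration = 12+2 = 14
ES_Pilot data = 8; EF_Pilot data = 8+10 = 18
ES_Data collection = 12; EF_Data collection = 12+4 = 16
ES_Data cleaning = 14; EF_Data cleaning = 14+7 = 21
ES_Analysis = max(EF_IRB approval=8, EF_Recruitment=11) = 11; EF_Analysis = 11+6 = 17
ES_Draft manuscript = max(EF_IRB approval=8, EF_Pilot data=18, EF_Data collection=16, EF_Data cleaning=21, EF_Analysis=17) = 21; EF_Draft manuscript = 21+13 = 34
Expected project duration μ = 34 days. Critical path: Protocol design → Instrument calibration → Data cleaning → Draft manuscript.

34 days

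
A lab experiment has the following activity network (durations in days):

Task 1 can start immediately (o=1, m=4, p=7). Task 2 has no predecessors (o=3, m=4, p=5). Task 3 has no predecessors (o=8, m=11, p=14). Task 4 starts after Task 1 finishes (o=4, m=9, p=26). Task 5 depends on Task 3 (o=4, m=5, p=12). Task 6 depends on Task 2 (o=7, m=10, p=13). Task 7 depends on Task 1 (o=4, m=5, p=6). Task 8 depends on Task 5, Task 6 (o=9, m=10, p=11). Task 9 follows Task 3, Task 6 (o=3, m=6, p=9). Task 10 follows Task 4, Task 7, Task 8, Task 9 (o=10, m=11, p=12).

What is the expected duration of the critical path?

te_Task 1 = (1 + 4·4 + 7)/6 = 24/6 = 4
te_Task 2 = (3 + 4·4 + 5)/6 = 24/6 = 4
te_Task 3 = (8 + 4·11 + 14)/6 = 66/6 = 11
te_Task 4 = (4 + 4·9 + 26)/6 = 66/6 = 11
te_Task 5 = (4 + 4·5 + 12)/6 = 36/6 = 6
te_Task 6 = (7 + 4·10 + 13)/6 = 60/6 = 10
te_Task 7 = (4 + 4·5 + 6)/6 = 30/6 = 5
te_Task 8 = (9 + 4·10 + 11)/6 = 60/6 = 10
te_Task 9 = (3 + 4·6 + 9)/6 = 36/6 = 6
te_Task 10 = (10 + 4·11 + 12)/6 = 66/6 = 11

Forward pass:
ES_Task 1 = 0; EF_Task 1 = 4
ES_Task 2 = 0; EF_Task 2 = 4
ES_Task 3 = 0; EF_Task 3 = 11
ES_Task 4 = 4; EF_Task 4 = 4+11 = 15
ES_Task 5 = 11; EF_Task 5 = 11+6 = 17
ES_Task 6 = 4; EF_Task 6 = 4+10 = 14
ES_Task 7 = 4; EF_Task 7 = 4+5 = 9
ES_Task 8 = max(EF_Task 5=17, EF_Task 6=14) = 17; EF_Task 8 = 17+10 = 27
ES_Task 9 = max(EF_Task 3=11, EF_Task 6=14) = 14; EF_Task 9 = 14+6 = 20
ES_Task 10 = max(EF_Task 4=15, EF_Task 7=9, EF_Task 8=27, EF_Task 9=20) = 27; EF_Task 10 = 27+11 = 38
Expected project duration μ = 38 days. Critical path: Task 3 → Task 5 → Task 8 → Task 10.

38 days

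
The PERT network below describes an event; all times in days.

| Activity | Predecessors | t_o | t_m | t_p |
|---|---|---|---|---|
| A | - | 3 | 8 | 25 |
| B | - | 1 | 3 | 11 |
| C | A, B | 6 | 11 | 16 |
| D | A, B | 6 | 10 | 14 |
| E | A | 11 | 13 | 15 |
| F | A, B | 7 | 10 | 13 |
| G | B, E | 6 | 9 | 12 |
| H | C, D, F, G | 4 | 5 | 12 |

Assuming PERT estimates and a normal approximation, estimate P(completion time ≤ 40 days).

te_A = (3 + 4·8 + 25)/6 = 60/6 = 10; σ²_A = ((25−3)/6)² = 13.444
te_B = (1 + 4·3 + 11)/6 = 24/6 = 4; σ²_B = ((11−1)/6)² = 2.778
te_C = (6 + 4·11 + 16)/6 = 66/6 = 11; σ²_C = ((16−6)/6)² = 2.778
te_D = (6 + 4·10 + 14)/6 = 60/6 = 10; σ²_D = ((14−6)/6)² = 1.778
te_E = (11 + 4·13 + 15)/6 = 78/6 = 13; σ²_E = ((15−11)/6)² = 0.444
te_F = (7 + 4·10 + 13)/6 = 60/6 = 10; σ²_F = ((13−7)/6)² = 1.000
te_G = (6 + 4·9 + 12)/6 = 54/6 = 9; σ²_G = ((12−6)/6)² = 1.000
te_H = (4 + 4·5 + 12)/6 = 36/6 = 6; σ²_H = ((12−4)/6)² = 1.778

Forward pass:
ES_A = 0; EF_A = 10
ES_B = 0; EF_B = 4
ES_C = max(EF_A=10, EF_B=4) = 10; EF_C = 10+11 = 21
ES_D = max(EF_A=10, EF_B=4) = 10; EF_D = 10+10 = 20
ES_E = 10; EF_E = 10+13 = 23
ES_F = max(EF_A=10, EF_B=4) = 10; EF_F = 10+10 = 20
ES_G = max(EF_B=4, EF_E=23) = 23; EF_G = 23+9 = 32
ES_H = max(EF_C=21, EF_D=20, EF_F=20, EF_G=32) = 32; EF_H = 32+6 = 38
Expected project duration μ = 38 days. Critical path: A → E → G → H.

Variance along critical path = 13.444 + 0.444 + 1.000 + 1.778 = 16.667; σ = √16.667 = 4.082 days.
Z = (40 − 38) / 4.082 = 0.490
P(T ≤ 40) = Φ(0.490) ≈ 0.688

0.688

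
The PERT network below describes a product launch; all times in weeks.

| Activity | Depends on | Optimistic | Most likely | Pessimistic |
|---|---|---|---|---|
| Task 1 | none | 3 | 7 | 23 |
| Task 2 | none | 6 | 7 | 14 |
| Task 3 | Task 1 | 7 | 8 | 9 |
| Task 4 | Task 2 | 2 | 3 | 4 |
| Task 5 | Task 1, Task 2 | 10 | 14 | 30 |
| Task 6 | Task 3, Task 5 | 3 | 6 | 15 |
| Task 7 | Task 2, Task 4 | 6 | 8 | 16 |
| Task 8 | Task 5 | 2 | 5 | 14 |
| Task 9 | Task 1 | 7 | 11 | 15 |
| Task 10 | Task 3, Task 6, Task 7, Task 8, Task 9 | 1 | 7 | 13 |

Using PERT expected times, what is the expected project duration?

39 weeks

te_Task 1 = (3 + 4·7 + 23)/6 = 54/6 = 9
te_Task 2 = (6 + 4·7 + 14)/6 = 48/6 = 8
te_Task 3 = (7 + 4·8 + 9)/6 = 48/6 = 8
te_Task 4 = (2 + 4·3 + 4)/6 = 18/6 = 3
te_Task 5 = (10 + 4·14 + 30)/6 = 96/6 = 16
te_Task 6 = (3 + 4·6 + 15)/6 = 42/6 = 7
te_Task 7 = (6 + 4·8 + 16)/6 = 54/6 = 9
te_Task 8 = (2 + 4·5 + 14)/6 = 36/6 = 6
te_Task 9 = (7 + 4·11 + 15)/6 = 66/6 = 11
te_Task 10 = (1 + 4·7 + 13)/6 = 42/6 = 7

Forward pass:
ES_Task 1 = 0; EF_Task 1 = 9
ES_Task 2 = 0; EF_Task 2 = 8
ES_Task 3 = 9; EF_Task 3 = 9+8 = 17
ES_Task 4 = 8; EF_Task 4 = 8+3 = 11
ES_Task 5 = max(EF_Task 1=9, EF_Task 2=8) = 9; EF_Task 5 = 9+16 = 25
ES_Task 6 = max(EF_Task 3=17, EF_Task 5=25) = 25; EF_Task 6 = 25+7 = 32
ES_Task 7 = max(EF_Task 2=8, EF_Task 4=11) = 11; EF_Task 7 = 11+9 = 20
ES_Task 8 = 25; EF_Task 8 = 25+6 = 31
ES_Task 9 = 9; EF_Task 9 = 9+11 = 20
ES_Task 10 = max(EF_Task 3=17, EF_Task 6=32, EF_Task 7=20, EF_Task 8=31, EF_Task 9=20) = 32; EF_Task 10 = 32+7 = 39
Expected project duration μ = 39 weeks. Critical path: Task 1 → Task 5 → Task 6 → Task 10.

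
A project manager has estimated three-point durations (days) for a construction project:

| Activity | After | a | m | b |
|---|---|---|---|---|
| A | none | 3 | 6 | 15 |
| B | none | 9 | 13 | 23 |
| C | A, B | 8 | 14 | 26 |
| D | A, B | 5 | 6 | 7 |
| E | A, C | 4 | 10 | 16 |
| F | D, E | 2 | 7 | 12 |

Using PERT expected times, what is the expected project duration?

46 days

te_A = (3 + 4·6 + 15)/6 = 42/6 = 7
te_B = (9 + 4·13 + 23)/6 = 84/6 = 14
te_C = (8 + 4·14 + 26)/6 = 90/6 = 15
te_D = (5 + 4·6 + 7)/6 = 36/6 = 6
te_E = (4 + 4·10 + 16)/6 = 60/6 = 10
te_F = (2 + 4·7 + 12)/6 = 42/6 = 7

Forward pass:
ES_A = 0; EF_A = 7
ES_B = 0; EF_B = 14
ES_C = max(EF_A=7, EF_B=14) = 14; EF_C = 14+15 = 29
ES_D = max(EF_A=7, EF_B=14) = 14; EF_D = 14+6 = 20
ES_E = max(EF_A=7, EF_C=29) = 29; EF_E = 29+10 = 39
ES_F = max(EF_D=20, EF_E=39) = 39; EF_F = 39+7 = 46
Expected project duration μ = 46 days. Critical path: B → C → E → F.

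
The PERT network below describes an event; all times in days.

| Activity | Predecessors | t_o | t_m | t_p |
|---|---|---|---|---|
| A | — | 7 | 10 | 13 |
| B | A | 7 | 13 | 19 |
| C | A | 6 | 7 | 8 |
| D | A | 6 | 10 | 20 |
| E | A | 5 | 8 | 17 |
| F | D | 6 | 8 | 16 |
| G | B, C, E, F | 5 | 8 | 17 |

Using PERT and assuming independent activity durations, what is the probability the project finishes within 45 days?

te_A = (7 + 4·10 + 13)/6 = 60/6 = 10; σ²_A = ((13−7)/6)² = 1.000
te_B = (7 + 4·13 + 19)/6 = 78/6 = 13; σ²_B = ((19−7)/6)² = 4.000
te_C = (6 + 4·7 + 8)/6 = 42/6 = 7; σ²_C = ((8−6)/6)² = 0.111
te_D = (6 + 4·10 + 20)/6 = 66/6 = 11; σ²_D = ((20−6)/6)² = 5.444
te_E = (5 + 4·8 + 17)/6 = 54/6 = 9; σ²_E = ((17−5)/6)² = 4.000
te_F = (6 + 4·8 + 16)/6 = 54/6 = 9; σ²_F = ((16−6)/6)² = 2.778
te_G = (5 + 4·8 + 17)/6 = 54/6 = 9; σ²_G = ((17−5)/6)² = 4.000

Forward pass:
ES_A = 0; EF_A = 10
ES_B = 10; EF_B = 10+13 = 23
ES_C = 10; EF_C = 10+7 = 17
ES_D = 10; EF_D = 10+11 = 21
ES_E = 10; EF_E = 10+9 = 19
ES_F = 21; EF_F = 21+9 = 30
ES_G = max(EF_B=23, EF_C=17, EF_E=19, EF_F=30) = 30; EF_G = 30+9 = 39
Expected project duration μ = 39 days. Critical path: A → D → F → G.

Variance along critical path = 1.000 + 5.444 + 2.778 + 4.000 = 13.222; σ = √13.222 = 3.636 days.
Z = (45 − 39) / 3.636 = 1.650
P(T ≤ 45) = Φ(1.650) ≈ 0.951

0.951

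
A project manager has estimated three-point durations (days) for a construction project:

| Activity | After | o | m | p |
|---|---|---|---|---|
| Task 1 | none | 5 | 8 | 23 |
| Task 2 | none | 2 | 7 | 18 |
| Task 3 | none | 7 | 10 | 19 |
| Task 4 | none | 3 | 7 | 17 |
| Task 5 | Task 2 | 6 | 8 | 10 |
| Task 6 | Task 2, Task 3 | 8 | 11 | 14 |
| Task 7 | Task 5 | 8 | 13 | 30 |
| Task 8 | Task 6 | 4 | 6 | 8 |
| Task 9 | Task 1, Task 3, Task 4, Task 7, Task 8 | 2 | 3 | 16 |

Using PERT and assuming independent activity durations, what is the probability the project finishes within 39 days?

0.720

te_Task 1 = (5 + 4·8 + 23)/6 = 60/6 = 10; σ²_Task 1 = ((23−5)/6)² = 9.000
te_Task 2 = (2 + 4·7 + 18)/6 = 48/6 = 8; σ²_Task 2 = ((18−2)/6)² = 7.111
te_Task 3 = (7 + 4·10 + 19)/6 = 66/6 = 11; σ²_Task 3 = ((19−7)/6)² = 4.000
te_Task 4 = (3 + 4·7 + 17)/6 = 48/6 = 8; σ²_Task 4 = ((17−3)/6)² = 5.444
te_Task 5 = (6 + 4·8 + 10)/6 = 48/6 = 8; σ²_Task 5 = ((10−6)/6)² = 0.444
te_Task 6 = (8 + 4·11 + 14)/6 = 66/6 = 11; σ²_Task 6 = ((14−8)/6)² = 1.000
te_Task 7 = (8 + 4·13 + 30)/6 = 90/6 = 15; σ²_Task 7 = ((30−8)/6)² = 13.444
te_Task 8 = (4 + 4·6 + 8)/6 = 36/6 = 6; σ²_Task 8 = ((8−4)/6)² = 0.444
te_Task 9 = (2 + 4·3 + 16)/6 = 30/6 = 5; σ²_Task 9 = ((16−2)/6)² = 5.444

Forward pass:
ES_Task 1 = 0; EF_Task 1 = 10
ES_Task 2 = 0; EF_Task 2 = 8
ES_Task 3 = 0; EF_Task 3 = 11
ES_Task 4 = 0; EF_Task 4 = 8
ES_Task 5 = 8; EF_Task 5 = 8+8 = 16
ES_Task 6 = max(EF_Task 2=8, EF_Task 3=11) = 11; EF_Task 6 = 11+11 = 22
ES_Task 7 = 16; EF_Task 7 = 16+15 = 31
ES_Task 8 = 22; EF_Task 8 = 22+6 = 28
ES_Task 9 = max(EF_Task 1=10, EF_Task 3=11, EF_Task 4=8, EF_Task 7=31, EF_Task 8=28) = 31; EF_Task 9 = 31+5 = 36
Expected project duration μ = 36 days. Critical path: Task 2 → Task 5 → Task 7 → Task 9.

Variance along critical path = 7.111 + 0.444 + 13.444 + 5.444 = 26.444; σ = √26.444 = 5.142 days.
Z = (39 − 36) / 5.142 = 0.583
P(T ≤ 39) = Φ(0.583) ≈ 0.720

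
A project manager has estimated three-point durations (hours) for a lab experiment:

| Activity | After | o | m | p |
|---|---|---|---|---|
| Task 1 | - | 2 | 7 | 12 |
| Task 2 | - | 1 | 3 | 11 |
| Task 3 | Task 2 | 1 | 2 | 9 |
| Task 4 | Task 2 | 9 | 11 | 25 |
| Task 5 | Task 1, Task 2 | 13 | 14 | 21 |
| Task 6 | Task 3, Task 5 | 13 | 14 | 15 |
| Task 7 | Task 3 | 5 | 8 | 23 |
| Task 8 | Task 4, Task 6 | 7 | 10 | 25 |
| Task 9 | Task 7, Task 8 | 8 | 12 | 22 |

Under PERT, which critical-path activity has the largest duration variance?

Task 8

te_Task 1 = (2 + 4·7 + 12)/6 = 42/6 = 7; σ²_Task 1 = ((12−2)/6)² = 2.778
te_Task 2 = (1 + 4·3 + 11)/6 = 24/6 = 4; σ²_Task 2 = ((11−1)/6)² = 2.778
te_Task 3 = (1 + 4·2 + 9)/6 = 18/6 = 3; σ²_Task 3 = ((9−1)/6)² = 1.778
te_Task 4 = (9 + 4·11 + 25)/6 = 78/6 = 13; σ²_Task 4 = ((25−9)/6)² = 7.111
te_Task 5 = (13 + 4·14 + 21)/6 = 90/6 = 15; σ²_Task 5 = ((21−13)/6)² = 1.778
te_Task 6 = (13 + 4·14 + 15)/6 = 84/6 = 14; σ²_Task 6 = ((15−13)/6)² = 0.111
te_Task 7 = (5 + 4·8 + 23)/6 = 60/6 = 10; σ²_Task 7 = ((23−5)/6)² = 9.000
te_Task 8 = (7 + 4·10 + 25)/6 = 72/6 = 12; σ²_Task 8 = ((25−7)/6)² = 9.000
te_Task 9 = (8 + 4·12 + 22)/6 = 78/6 = 13; σ²_Task 9 = ((22−8)/6)² = 5.444

Forward pass:
ES_Task 1 = 0; EF_Task 1 = 7
ES_Task 2 = 0; EF_Task 2 = 4
ES_Task 3 = 4; EF_Task 3 = 4+3 = 7
ES_Task 4 = 4; EF_Task 4 = 4+13 = 17
ES_Task 5 = max(EF_Task 1=7, EF_Task 2=4) = 7; EF_Task 5 = 7+15 = 22
ES_Task 6 = max(EF_Task 3=7, EF_Task 5=22) = 22; EF_Task 6 = 22+14 = 36
ES_Task 7 = 7; EF_Task 7 = 7+10 = 17
ES_Task 8 = max(EF_Task 4=17, EF_Task 6=36) = 36; EF_Task 8 = 36+12 = 48
ES_Task 9 = max(EF_Task 7=17, EF_Task 8=48) = 48; EF_Task 9 = 48+13 = 61
Expected project duration μ = 61 hours. Critical path: Task 1 → Task 5 → Task 6 → Task 8 → Task 9.

Variances on critical path: σ²_Task 1=2.778, σ²_Task 5=1.778, σ²_Task 6=0.111, σ²_Task 8=9.000, σ²_Task 9=5.444.
Largest is σ²_Task 8 = 9.000.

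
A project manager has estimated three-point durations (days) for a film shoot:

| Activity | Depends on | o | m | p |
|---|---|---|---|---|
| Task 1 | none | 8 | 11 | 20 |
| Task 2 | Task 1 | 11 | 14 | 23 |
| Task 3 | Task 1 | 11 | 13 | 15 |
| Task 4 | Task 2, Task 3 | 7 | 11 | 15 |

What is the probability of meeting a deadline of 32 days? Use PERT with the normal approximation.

te_Task 1 = (8 + 4·11 + 20)/6 = 72/6 = 12; σ²_Task 1 = ((20−8)/6)² = 4.000
te_Task 2 = (11 + 4·14 + 23)/6 = 90/6 = 15; σ²_Task 2 = ((23−11)/6)² = 4.000
te_Task 3 = (11 + 4·13 + 15)/6 = 78/6 = 13; σ²_Task 3 = ((15−11)/6)² = 0.444
te_Task 4 = (7 + 4·11 + 15)/6 = 66/6 = 11; σ²_Task 4 = ((15−7)/6)² = 1.778

Forward pass:
ES_Task 1 = 0; EF_Task 1 = 12
ES_Task 2 = 12; EF_Task 2 = 12+15 = 27
ES_Task 3 = 12; EF_Task 3 = 12+13 = 25
ES_Task 4 = max(EF_Task 2=27, EF_Task 3=25) = 27; EF_Task 4 = 27+11 = 38
Expected project duration μ = 38 days. Critical path: Task 1 → Task 2 → Task 4.

Variance along critical path = 4.000 + 4.000 + 1.778 = 9.778; σ = √9.778 = 3.127 days.
Z = (32 − 38) / 3.127 = -1.919
P(T ≤ 32) = Φ(-1.919) ≈ 0.028

0.028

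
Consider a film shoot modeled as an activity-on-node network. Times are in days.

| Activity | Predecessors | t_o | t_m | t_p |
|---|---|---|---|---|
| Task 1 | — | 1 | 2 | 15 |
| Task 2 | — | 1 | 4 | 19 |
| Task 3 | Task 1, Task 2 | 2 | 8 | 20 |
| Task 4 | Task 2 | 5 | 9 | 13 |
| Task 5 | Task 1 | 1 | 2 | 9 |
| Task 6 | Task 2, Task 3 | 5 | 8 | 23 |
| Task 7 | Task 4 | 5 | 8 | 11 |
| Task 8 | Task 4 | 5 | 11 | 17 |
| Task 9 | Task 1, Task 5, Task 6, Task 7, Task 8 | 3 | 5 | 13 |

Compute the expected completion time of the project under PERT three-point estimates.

te_Task 1 = (1 + 4·2 + 15)/6 = 24/6 = 4
te_Task 2 = (1 + 4·4 + 19)/6 = 36/6 = 6
te_Task 3 = (2 + 4·8 + 20)/6 = 54/6 = 9
te_Task 4 = (5 + 4·9 + 13)/6 = 54/6 = 9
te_Task 5 = (1 + 4·2 + 9)/6 = 18/6 = 3
te_Task 6 = (5 + 4·8 + 23)/6 = 60/6 = 10
te_Task 7 = (5 + 4·8 + 11)/6 = 48/6 = 8
te_Task 8 = (5 + 4·11 + 17)/6 = 66/6 = 11
te_Task 9 = (3 + 4·5 + 13)/6 = 36/6 = 6

Forward pass:
ES_Task 1 = 0; EF_Task 1 = 4
ES_Task 2 = 0; EF_Task 2 = 6
ES_Task 3 = max(EF_Task 1=4, EF_Task 2=6) = 6; EF_Task 3 = 6+9 = 15
ES_Task 4 = 6; EF_Task 4 = 6+9 = 15
ES_Task 5 = 4; EF_Task 5 = 4+3 = 7
ES_Task 6 = max(EF_Task 2=6, EF_Task 3=15) = 15; EF_Task 6 = 15+10 = 25
ES_Task 7 = 15; EF_Task 7 = 15+8 = 23
ES_Task 8 = 15; EF_Task 8 = 15+11 = 26
ES_Task 9 = max(EF_Task 1=4, EF_Task 5=7, EF_Task 6=25, EF_Task 7=23, EF_Task 8=26) = 26; EF_Task 9 = 26+6 = 32
Expected project duration μ = 32 days. Critical path: Task 2 → Task 4 → Task 8 → Task 9.

32 days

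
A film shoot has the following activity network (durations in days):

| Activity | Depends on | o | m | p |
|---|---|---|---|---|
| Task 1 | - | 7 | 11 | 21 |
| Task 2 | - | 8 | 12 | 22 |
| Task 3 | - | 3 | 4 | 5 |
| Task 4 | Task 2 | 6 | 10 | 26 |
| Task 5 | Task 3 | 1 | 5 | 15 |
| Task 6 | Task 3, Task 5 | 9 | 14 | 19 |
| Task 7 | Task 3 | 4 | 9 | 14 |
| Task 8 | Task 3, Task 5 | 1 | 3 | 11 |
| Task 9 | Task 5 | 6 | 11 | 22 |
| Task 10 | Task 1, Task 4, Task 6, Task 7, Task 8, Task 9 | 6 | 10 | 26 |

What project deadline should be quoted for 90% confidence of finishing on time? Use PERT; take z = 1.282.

43.7 days

te_Task 1 = (7 + 4·11 + 21)/6 = 72/6 = 12; σ²_Task 1 = ((21−7)/6)² = 5.444
te_Task 2 = (8 + 4·12 + 22)/6 = 78/6 = 13; σ²_Task 2 = ((22−8)/6)² = 5.444
te_Task 3 = (3 + 4·4 + 5)/6 = 24/6 = 4; σ²_Task 3 = ((5−3)/6)² = 0.111
te_Task 4 = (6 + 4·10 + 26)/6 = 72/6 = 12; σ²_Task 4 = ((26−6)/6)² = 11.111
te_Task 5 = (1 + 4·5 + 15)/6 = 36/6 = 6; σ²_Task 5 = ((15−1)/6)² = 5.444
te_Task 6 = (9 + 4·14 + 19)/6 = 84/6 = 14; σ²_Task 6 = ((19−9)/6)² = 2.778
te_Task 7 = (4 + 4·9 + 14)/6 = 54/6 = 9; σ²_Task 7 = ((14−4)/6)² = 2.778
te_Task 8 = (1 + 4·3 + 11)/6 = 24/6 = 4; σ²_Task 8 = ((11−1)/6)² = 2.778
te_Task 9 = (6 + 4·11 + 22)/6 = 72/6 = 12; σ²_Task 9 = ((22−6)/6)² = 7.111
te_Task 10 = (6 + 4·10 + 26)/6 = 72/6 = 12; σ²_Task 10 = ((26−6)/6)² = 11.111

Forward pass:
ES_Task 1 = 0; EF_Task 1 = 12
ES_Task 2 = 0; EF_Task 2 = 13
ES_Task 3 = 0; EF_Task 3 = 4
ES_Task 4 = 13; EF_Task 4 = 13+12 = 25
ES_Task 5 = 4; EF_Task 5 = 4+6 = 10
ES_Task 6 = max(EF_Task 3=4, EF_Task 5=10) = 10; EF_Task 6 = 10+14 = 24
ES_Task 7 = 4; EF_Task 7 = 4+9 = 13
ES_Task 8 = max(EF_Task 3=4, EF_Task 5=10) = 10; EF_Task 8 = 10+4 = 14
ES_Task 9 = 10; EF_Task 9 = 10+12 = 22
ES_Task 10 = max(EF_Task 1=12, EF_Task 4=25, EF_Task 6=24, EF_Task 7=13, EF_Task 8=14, EF_Task 9=22) = 25; EF_Task 10 = 25+12 = 37
Expected project duration μ = 37 days. Critical path: Task 2 → Task 4 → Task 10.

Variance along critical path = 5.444 + 11.111 + 11.111 = 27.667; σ = 5.260 days.
D = μ + z·σ = 37 + 1.282·5.260 = 43.7 days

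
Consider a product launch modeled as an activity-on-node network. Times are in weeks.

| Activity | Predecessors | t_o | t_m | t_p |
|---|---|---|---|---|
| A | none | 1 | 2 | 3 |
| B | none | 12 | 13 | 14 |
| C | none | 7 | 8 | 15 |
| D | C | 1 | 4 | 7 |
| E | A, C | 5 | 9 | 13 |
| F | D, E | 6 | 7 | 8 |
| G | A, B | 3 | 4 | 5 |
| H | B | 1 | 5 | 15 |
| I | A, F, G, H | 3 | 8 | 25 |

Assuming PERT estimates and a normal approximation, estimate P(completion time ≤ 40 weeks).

te_A = (1 + 4·2 + 3)/6 = 12/6 = 2; σ²_A = ((3−1)/6)² = 0.111
te_B = (12 + 4·13 + 14)/6 = 78/6 = 13; σ²_B = ((14−12)/6)² = 0.111
te_C = (7 + 4·8 + 15)/6 = 54/6 = 9; σ²_C = ((15−7)/6)² = 1.778
te_D = (1 + 4·4 + 7)/6 = 24/6 = 4; σ²_D = ((7−1)/6)² = 1.000
te_E = (5 + 4·9 + 13)/6 = 54/6 = 9; σ²_E = ((13−5)/6)² = 1.778
te_F = (6 + 4·7 + 8)/6 = 42/6 = 7; σ²_F = ((8−6)/6)² = 0.111
te_G = (3 + 4·4 + 5)/6 = 24/6 = 4; σ²_G = ((5−3)/6)² = 0.111
te_H = (1 + 4·5 + 15)/6 = 36/6 = 6; σ²_H = ((15−1)/6)² = 5.444
te_I = (3 + 4·8 + 25)/6 = 60/6 = 10; σ²_I = ((25−3)/6)² = 13.444

Forward pass:
ES_A = 0; EF_A = 2
ES_B = 0; EF_B = 13
ES_C = 0; EF_C = 9
ES_D = 9; EF_D = 9+4 = 13
ES_E = max(EF_A=2, EF_C=9) = 9; EF_E = 9+9 = 18
ES_F = max(EF_D=13, EF_E=18) = 18; EF_F = 18+7 = 25
ES_G = max(EF_A=2, EF_B=13) = 13; EF_G = 13+4 = 17
ES_H = 13; EF_H = 13+6 = 19
ES_I = max(EF_A=2, EF_F=25, EF_G=17, EF_H=19) = 25; EF_I = 25+10 = 35
Expected project duration μ = 35 weeks. Critical path: C → E → F → I.

Variance along critical path = 1.778 + 1.778 + 0.111 + 13.444 = 17.111; σ = √17.111 = 4.137 weeks.
Z = (40 − 35) / 4.137 = 1.209
P(T ≤ 40) = Φ(1.209) ≈ 0.887

0.887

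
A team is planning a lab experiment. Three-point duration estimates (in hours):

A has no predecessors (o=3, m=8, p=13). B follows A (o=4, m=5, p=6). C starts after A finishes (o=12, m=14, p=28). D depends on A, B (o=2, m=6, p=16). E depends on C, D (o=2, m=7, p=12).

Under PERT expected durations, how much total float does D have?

te_A = (3 + 4·8 + 13)/6 = 48/6 = 8
te_B = (4 + 4·5 + 6)/6 = 30/6 = 5
te_C = (12 + 4·14 + 28)/6 = 96/6 = 16
te_D = (2 + 4·6 + 16)/6 = 42/6 = 7
te_E = (2 + 4·7 + 12)/6 = 42/6 = 7

Forward pass:
ES_A = 0; EF_A = 8
ES_B = 8; EF_B = 8+5 = 13
ES_C = 8; EF_C = 8+16 = 24
ES_D = max(EF_A=8, EF_B=13) = 13; EF_D = 13+7 = 20
ES_E = max(EF_C=24, EF_D=20) = 24; EF_E = 24+7 = 31
Expected project duration μ = 31 hours. Critical path: A → C → E.

Backward pass:
LF_E = 31; LS_E = 31−7 = 24
LF_D = LS_E = 24; LS_D = 24−7 = 17
LF_C = LS_E = 24; LS_C = 24−16 = 8
LF_B = LS_D = 17; LS_B = 17−5 = 12
LF_A = min(LS_B=12, LS_C=8, LS_D=17) = 8; LS_A = 8−8 = 0
Slack_D = LS_D − ES_D = 17 − 13 = 4

4 hours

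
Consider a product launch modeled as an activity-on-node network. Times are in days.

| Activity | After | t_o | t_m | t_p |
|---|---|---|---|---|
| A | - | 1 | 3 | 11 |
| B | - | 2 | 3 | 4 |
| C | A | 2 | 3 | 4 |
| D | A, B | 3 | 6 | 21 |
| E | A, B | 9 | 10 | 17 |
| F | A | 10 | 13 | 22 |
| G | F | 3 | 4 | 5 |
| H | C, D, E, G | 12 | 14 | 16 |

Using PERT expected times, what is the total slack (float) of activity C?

te_A = (1 + 4·3 + 11)/6 = 24/6 = 4
te_B = (2 + 4·3 + 4)/6 = 18/6 = 3
te_C = (2 + 4·3 + 4)/6 = 18/6 = 3
te_D = (3 + 4·6 + 21)/6 = 48/6 = 8
te_E = (9 + 4·10 + 17)/6 = 66/6 = 11
te_F = (10 + 4·13 + 22)/6 = 84/6 = 14
te_G = (3 + 4·4 + 5)/6 = 24/6 = 4
te_H = (12 + 4·14 + 16)/6 = 84/6 = 14

Forward pass:
ES_A = 0; EF_A = 4
ES_B = 0; EF_B = 3
ES_C = 4; EF_C = 4+3 = 7
ES_D = max(EF_A=4, EF_B=3) = 4; EF_D = 4+8 = 12
ES_E = max(EF_A=4, EF_B=3) = 4; EF_E = 4+11 = 15
ES_F = 4; EF_F = 4+14 = 18
ES_G = 18; EF_G = 18+4 = 22
ES_H = max(EF_C=7, EF_D=12, EF_E=15, EF_G=22) = 22; EF_H = 22+14 = 36
Expected project duration μ = 36 days. Critical path: A → F → G → H.

Backward pass:
LF_H = 36; LS_H = 36−14 = 22
LF_G = LS_H = 22; LS_G = 22−4 = 18
LF_F = LS_G = 18; LS_F = 18−14 = 4
LF_E = LS_H = 22; LS_E = 22−11 = 11
LF_D = LS_H = 22; LS_D = 22−8 = 14
LF_C = LS_H = 22; LS_C = 22−3 = 19
LF_B = min(LS_D=14, LS_E=11) = 11; LS_B = 11−3 = 8
LF_A = min(LS_C=19, LS_D=14, LS_E=11, LS_F=4) = 4; LS_A = 4−4 = 0
Slack_C = LS_C − ES_C = 19 − 4 = 15

15 days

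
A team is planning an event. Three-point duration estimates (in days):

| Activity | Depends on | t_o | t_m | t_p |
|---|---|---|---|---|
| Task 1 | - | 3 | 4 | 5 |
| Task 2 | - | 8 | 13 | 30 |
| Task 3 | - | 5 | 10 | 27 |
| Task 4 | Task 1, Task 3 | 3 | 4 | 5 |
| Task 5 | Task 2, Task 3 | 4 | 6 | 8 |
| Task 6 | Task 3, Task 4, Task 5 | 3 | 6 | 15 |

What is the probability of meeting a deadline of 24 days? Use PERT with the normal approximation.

te_Task 1 = (3 + 4·4 + 5)/6 = 24/6 = 4; σ²_Task 1 = ((5−3)/6)² = 0.111
te_Task 2 = (8 + 4·13 + 30)/6 = 90/6 = 15; σ²_Task 2 = ((30−8)/6)² = 13.444
te_Task 3 = (5 + 4·10 + 27)/6 = 72/6 = 12; σ²_Task 3 = ((27−5)/6)² = 13.444
te_Task 4 = (3 + 4·4 + 5)/6 = 24/6 = 4; σ²_Task 4 = ((5−3)/6)² = 0.111
te_Task 5 = (4 + 4·6 + 8)/6 = 36/6 = 6; σ²_Task 5 = ((8−4)/6)² = 0.444
te_Task 6 = (3 + 4·6 + 15)/6 = 42/6 = 7; σ²_Task 6 = ((15−3)/6)² = 4.000

Forward pass:
ES_Task 1 = 0; EF_Task 1 = 4
ES_Task 2 = 0; EF_Task 2 = 15
ES_Task 3 = 0; EF_Task 3 = 12
ES_Task 4 = max(EF_Task 1=4, EF_Task 3=12) = 12; EF_Task 4 = 12+4 = 16
ES_Task 5 = max(EF_Task 2=15, EF_Task 3=12) = 15; EF_Task 5 = 15+6 = 21
ES_Task 6 = max(EF_Task 3=12, EF_Task 4=16, EF_Task 5=21) = 21; EF_Task 6 = 21+7 = 28
Expected project duration μ = 28 days. Critical path: Task 2 → Task 5 → Task 6.

Variance along critical path = 13.444 + 0.444 + 4.000 = 17.889; σ = √17.889 = 4.230 days.
Z = (24 − 28) / 4.230 = -0.946
P(T ≤ 24) = Φ(-0.946) ≈ 0.172

0.172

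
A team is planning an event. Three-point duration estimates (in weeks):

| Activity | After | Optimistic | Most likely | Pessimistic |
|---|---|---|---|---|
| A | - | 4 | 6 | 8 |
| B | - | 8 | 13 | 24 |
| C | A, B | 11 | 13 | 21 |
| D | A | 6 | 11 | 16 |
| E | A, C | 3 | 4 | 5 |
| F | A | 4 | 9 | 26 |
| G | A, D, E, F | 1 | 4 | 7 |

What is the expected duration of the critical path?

36 weeks

te_A = (4 + 4·6 + 8)/6 = 36/6 = 6
te_B = (8 + 4·13 + 24)/6 = 84/6 = 14
te_C = (11 + 4·13 + 21)/6 = 84/6 = 14
te_D = (6 + 4·11 + 16)/6 = 66/6 = 11
te_E = (3 + 4·4 + 5)/6 = 24/6 = 4
te_F = (4 + 4·9 + 26)/6 = 66/6 = 11
te_G = (1 + 4·4 + 7)/6 = 24/6 = 4

Forward pass:
ES_A = 0; EF_A = 6
ES_B = 0; EF_B = 14
ES_C = max(EF_A=6, EF_B=14) = 14; EF_C = 14+14 = 28
ES_D = 6; EF_D = 6+11 = 17
ES_E = max(EF_A=6, EF_C=28) = 28; EF_E = 28+4 = 32
ES_F = 6; EF_F = 6+11 = 17
ES_G = max(EF_A=6, EF_D=17, EF_E=32, EF_F=17) = 32; EF_G = 32+4 = 36
Expected project duration μ = 36 weeks. Critical path: B → C → E → G.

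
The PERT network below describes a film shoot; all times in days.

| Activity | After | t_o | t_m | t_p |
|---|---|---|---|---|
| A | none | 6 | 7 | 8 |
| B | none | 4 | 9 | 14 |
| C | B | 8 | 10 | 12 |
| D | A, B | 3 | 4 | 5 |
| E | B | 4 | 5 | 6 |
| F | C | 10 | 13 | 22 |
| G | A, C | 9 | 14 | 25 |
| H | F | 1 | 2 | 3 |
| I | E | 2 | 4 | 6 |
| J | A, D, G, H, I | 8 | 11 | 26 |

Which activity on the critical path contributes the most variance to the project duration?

te_A = (6 + 4·7 + 8)/6 = 42/6 = 7; σ²_A = ((8−6)/6)² = 0.111
te_B = (4 + 4·9 + 14)/6 = 54/6 = 9; σ²_B = ((14−4)/6)² = 2.778
te_C = (8 + 4·10 + 12)/6 = 60/6 = 10; σ²_C = ((12−8)/6)² = 0.444
te_D = (3 + 4·4 + 5)/6 = 24/6 = 4; σ²_D = ((5−3)/6)² = 0.111
te_E = (4 + 4·5 + 6)/6 = 30/6 = 5; σ²_E = ((6−4)/6)² = 0.111
te_F = (10 + 4·13 + 22)/6 = 84/6 = 14; σ²_F = ((22−10)/6)² = 4.000
te_G = (9 + 4·14 + 25)/6 = 90/6 = 15; σ²_G = ((25−9)/6)² = 7.111
te_H = (1 + 4·2 + 3)/6 = 12/6 = 2; σ²_H = ((3−1)/6)² = 0.111
te_I = (2 + 4·4 + 6)/6 = 24/6 = 4; σ²_I = ((6−2)/6)² = 0.444
te_J = (8 + 4·11 + 26)/6 = 78/6 = 13; σ²_J = ((26−8)/6)² = 9.000

Forward pass:
ES_A = 0; EF_A = 7
ES_B = 0; EF_B = 9
ES_C = 9; EF_C = 9+10 = 19
ES_D = max(EF_A=7, EF_B=9) = 9; EF_D = 9+4 = 13
ES_E = 9; EF_E = 9+5 = 14
ES_F = 19; EF_F = 19+14 = 33
ES_G = max(EF_A=7, EF_C=19) = 19; EF_G = 19+15 = 34
ES_H = 33; EF_H = 33+2 = 35
ES_I = 14; EF_I = 14+4 = 18
ES_J = max(EF_A=7, EF_D=13, EF_G=34, EF_H=35, EF_I=18) = 35; EF_J = 35+13 = 48
Expected project duration μ = 48 days. Critical path: B → C → F → H → J.

Variances on critical path: σ²_B=2.778, σ²_C=0.444, σ²_F=4.000, σ²_H=0.111, σ²_J=9.000.
Largest is σ²_J = 9.000.

J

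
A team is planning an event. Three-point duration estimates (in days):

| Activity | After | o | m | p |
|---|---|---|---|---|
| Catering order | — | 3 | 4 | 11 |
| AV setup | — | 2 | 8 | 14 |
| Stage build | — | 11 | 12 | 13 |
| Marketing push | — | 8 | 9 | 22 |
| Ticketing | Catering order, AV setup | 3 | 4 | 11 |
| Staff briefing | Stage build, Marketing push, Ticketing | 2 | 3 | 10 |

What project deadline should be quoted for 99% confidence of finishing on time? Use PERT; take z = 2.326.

23.4 days

te_Catering order = (3 + 4·4 + 11)/6 = 30/6 = 5; σ²_Catering order = ((11−3)/6)² = 1.778
te_AV setup = (2 + 4·8 + 14)/6 = 48/6 = 8; σ²_AV setup = ((14−2)/6)² = 4.000
te_Stage build = (11 + 4·12 + 13)/6 = 72/6 = 12; σ²_Stage build = ((13−11)/6)² = 0.111
te_Marketing push = (8 + 4·9 + 22)/6 = 66/6 = 11; σ²_Marketing push = ((22−8)/6)² = 5.444
te_Ticketing = (3 + 4·4 + 11)/6 = 30/6 = 5; σ²_Ticketing = ((11−3)/6)² = 1.778
te_Staff briefing = (2 + 4·3 + 10)/6 = 24/6 = 4; σ²_Staff briefing = ((10−2)/6)² = 1.778

Forward pass:
ES_Catering order = 0; EF_Catering order = 5
ES_AV setup = 0; EF_AV setup = 8
ES_Stage build = 0; EF_Stage build = 12
ES_Marketing push = 0; EF_Marketing push = 11
ES_Ticketing = max(EF_Catering order=5, EF_AV setup=8) = 8; EF_Ticketing = 8+5 = 13
ES_Staff briefing = max(EF_Stage build=12, EF_Marketing push=11, EF_Ticketing=13) = 13; EF_Staff briefing = 13+4 = 17
Expected project duration μ = 17 days. Critical path: AV setup → Ticketing → Staff briefing.

Variance along critical path = 4.000 + 1.778 + 1.778 = 7.556; σ = 2.749 days.
D = μ + z·σ = 17 + 2.326·2.749 = 23.4 days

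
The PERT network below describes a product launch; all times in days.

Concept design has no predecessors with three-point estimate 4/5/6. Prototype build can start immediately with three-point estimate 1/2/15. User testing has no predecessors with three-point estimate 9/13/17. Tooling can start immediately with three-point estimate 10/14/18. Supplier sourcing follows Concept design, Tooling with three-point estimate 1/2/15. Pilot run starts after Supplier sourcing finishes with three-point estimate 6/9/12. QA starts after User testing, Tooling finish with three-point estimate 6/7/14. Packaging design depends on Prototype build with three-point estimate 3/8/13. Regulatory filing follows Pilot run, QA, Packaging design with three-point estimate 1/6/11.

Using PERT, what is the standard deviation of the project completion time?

te_Concept design = (4 + 4·5 + 6)/6 = 30/6 = 5; σ²_Concept design = ((6−4)/6)² = 0.111
te_Prototype build = (1 + 4·2 + 15)/6 = 24/6 = 4; σ²_Prototype build = ((15−1)/6)² = 5.444
te_User testing = (9 + 4·13 + 17)/6 = 78/6 = 13; σ²_User testing = ((17−9)/6)² = 1.778
te_Tooling = (10 + 4·14 + 18)/6 = 84/6 = 14; σ²_Tooling = ((18−10)/6)² = 1.778
te_Supplier sourcing = (1 + 4·2 + 15)/6 = 24/6 = 4; σ²_Supplier sourcing = ((15−1)/6)² = 5.444
te_Pilot run = (6 + 4·9 + 12)/6 = 54/6 = 9; σ²_Pilot run = ((12−6)/6)² = 1.000
te_QA = (6 + 4·7 + 14)/6 = 48/6 = 8; σ²_QA = ((14−6)/6)² = 1.778
te_Packaging design = (3 + 4·8 + 13)/6 = 48/6 = 8; σ²_Packaging design = ((13−3)/6)² = 2.778
te_Regulatory filing = (1 + 4·6 + 11)/6 = 36/6 = 6; σ²_Regulatory filing = ((11−1)/6)² = 2.778

Forward pass:
ES_Concept design = 0; EF_Concept design = 5
ES_Prototype build = 0; EF_Prototype build = 4
ES_User testing = 0; EF_User testing = 13
ES_Tooling = 0; EF_Tooling = 14
ES_Supplier sourcing = max(EF_Concept design=5, EF_Tooling=14) = 14; EF_Supplier sourcing = 14+4 = 18
ES_Pilot run = 18; EF_Pilot run = 18+9 = 27
ES_QA = max(EF_User testing=13, EF_Tooling=14) = 14; EF_QA = 14+8 = 22
ES_Packaging design = 4; EF_Packaging design = 4+8 = 12
ES_Regulatory filing = max(EF_Pilot run=27, EF_QA=22, EF_Packaging design=12) = 27; EF_Regulatory filing = 27+6 = 33
Expected project duration μ = 33 days. Critical path: Tooling → Supplier sourcing → Pilot run → Regulatory filing.

Variance along critical path = 1.778 + 5.444 + 1.000 + 2.778 = 11.000
σ = √11.000 = 3.317 days

3.32 days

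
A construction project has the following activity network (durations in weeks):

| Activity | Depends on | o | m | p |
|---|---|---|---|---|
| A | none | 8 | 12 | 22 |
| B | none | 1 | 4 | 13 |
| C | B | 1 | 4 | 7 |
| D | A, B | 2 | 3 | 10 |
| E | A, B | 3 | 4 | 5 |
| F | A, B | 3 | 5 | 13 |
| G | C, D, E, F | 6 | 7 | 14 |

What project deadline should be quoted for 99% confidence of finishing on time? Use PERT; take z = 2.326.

te_A = (8 + 4·12 + 22)/6 = 78/6 = 13; σ²_A = ((22−8)/6)² = 5.444
te_B = (1 + 4·4 + 13)/6 = 30/6 = 5; σ²_B = ((13−1)/6)² = 4.000
te_C = (1 + 4·4 + 7)/6 = 24/6 = 4; σ²_C = ((7−1)/6)² = 1.000
te_D = (2 + 4·3 + 10)/6 = 24/6 = 4; σ²_D = ((10−2)/6)² = 1.778
te_E = (3 + 4·4 + 5)/6 = 24/6 = 4; σ²_E = ((5−3)/6)² = 0.111
te_F = (3 + 4·5 + 13)/6 = 36/6 = 6; σ²_F = ((13−3)/6)² = 2.778
te_G = (6 + 4·7 + 14)/6 = 48/6 = 8; σ²_G = ((14−6)/6)² = 1.778

Forward pass:
ES_A = 0; EF_A = 13
ES_B = 0; EF_B = 5
ES_C = 5; EF_C = 5+4 = 9
ES_D = max(EF_A=13, EF_B=5) = 13; EF_D = 13+4 = 17
ES_E = max(EF_A=13, EF_B=5) = 13; EF_E = 13+4 = 17
ES_F = max(EF_A=13, EF_B=5) = 13; EF_F = 13+6 = 19
ES_G = max(EF_C=9, EF_D=17, EF_E=17, EF_F=19) = 19; EF_G = 19+8 = 27
Expected project duration μ = 27 weeks. Critical path: A → F → G.

Variance along critical path = 5.444 + 2.778 + 1.778 = 10.000; σ = 3.162 weeks.
D = μ + z·σ = 27 + 2.326·3.162 = 34.4 weeks

34.4 weeks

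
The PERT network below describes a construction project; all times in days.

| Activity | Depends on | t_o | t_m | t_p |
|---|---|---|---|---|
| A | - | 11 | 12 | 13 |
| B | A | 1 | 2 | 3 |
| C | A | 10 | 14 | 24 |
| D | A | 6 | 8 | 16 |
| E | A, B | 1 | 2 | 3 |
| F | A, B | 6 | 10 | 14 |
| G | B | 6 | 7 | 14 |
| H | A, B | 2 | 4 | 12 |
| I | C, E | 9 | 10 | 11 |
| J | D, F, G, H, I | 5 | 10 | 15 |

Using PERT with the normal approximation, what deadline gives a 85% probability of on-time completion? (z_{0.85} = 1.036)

50.0 days

te_A = (11 + 4·12 + 13)/6 = 72/6 = 12; σ²_A = ((13−11)/6)² = 0.111
te_B = (1 + 4·2 + 3)/6 = 12/6 = 2; σ²_B = ((3−1)/6)² = 0.111
te_C = (10 + 4·14 + 24)/6 = 90/6 = 15; σ²_C = ((24−10)/6)² = 5.444
te_D = (6 + 4·8 + 16)/6 = 54/6 = 9; σ²_D = ((16−6)/6)² = 2.778
te_E = (1 + 4·2 + 3)/6 = 12/6 = 2; σ²_E = ((3−1)/6)² = 0.111
te_F = (6 + 4·10 + 14)/6 = 60/6 = 10; σ²_F = ((14−6)/6)² = 1.778
te_G = (6 + 4·7 + 14)/6 = 48/6 = 8; σ²_G = ((14−6)/6)² = 1.778
te_H = (2 + 4·4 + 12)/6 = 30/6 = 5; σ²_H = ((12−2)/6)² = 2.778
te_I = (9 + 4·10 + 11)/6 = 60/6 = 10; σ²_I = ((11−9)/6)² = 0.111
te_J = (5 + 4·10 + 15)/6 = 60/6 = 10; σ²_J = ((15−5)/6)² = 2.778

Forward pass:
ES_A = 0; EF_A = 12
ES_B = 12; EF_B = 12+2 = 14
ES_C = 12; EF_C = 12+15 = 27
ES_D = 12; EF_D = 12+9 = 21
ES_E = max(EF_A=12, EF_B=14) = 14; EF_E = 14+2 = 16
ES_F = max(EF_A=12, EF_B=14) = 14; EF_F = 14+10 = 24
ES_G = 14; EF_G = 14+8 = 22
ES_H = max(EF_A=12, EF_B=14) = 14; EF_H = 14+5 = 19
ES_I = max(EF_C=27, EF_E=16) = 27; EF_I = 27+10 = 37
ES_J = max(EF_D=21, EF_F=24, EF_G=22, EF_H=19, EF_I=37) = 37; EF_J = 37+10 = 47
Expected project duration μ = 47 days. Critical path: A → C → I → J.

Variance along critical path = 0.111 + 5.444 + 0.111 + 2.778 = 8.444; σ = 2.906 days.
D = μ + z·σ = 47 + 1.036·2.906 = 50.0 days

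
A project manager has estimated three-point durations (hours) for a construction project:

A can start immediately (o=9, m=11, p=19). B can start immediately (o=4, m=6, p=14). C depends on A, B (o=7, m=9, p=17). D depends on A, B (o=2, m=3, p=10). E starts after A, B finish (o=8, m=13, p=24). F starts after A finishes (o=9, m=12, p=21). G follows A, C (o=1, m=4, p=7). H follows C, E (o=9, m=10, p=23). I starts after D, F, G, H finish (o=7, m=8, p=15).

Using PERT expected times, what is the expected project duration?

47 hours

te_A = (9 + 4·11 + 19)/6 = 72/6 = 12
te_B = (4 + 4·6 + 14)/6 = 42/6 = 7
te_C = (7 + 4·9 + 17)/6 = 60/6 = 10
te_D = (2 + 4·3 + 10)/6 = 24/6 = 4
te_E = (8 + 4·13 + 24)/6 = 84/6 = 14
te_F = (9 + 4·12 + 21)/6 = 78/6 = 13
te_G = (1 + 4·4 + 7)/6 = 24/6 = 4
te_H = (9 + 4·10 + 23)/6 = 72/6 = 12
te_I = (7 + 4·8 + 15)/6 = 54/6 = 9

Forward pass:
ES_A = 0; EF_A = 12
ES_B = 0; EF_B = 7
ES_C = max(EF_A=12, EF_B=7) = 12; EF_C = 12+10 = 22
ES_D = max(EF_A=12, EF_B=7) = 12; EF_D = 12+4 = 16
ES_E = max(EF_A=12, EF_B=7) = 12; EF_E = 12+14 = 26
ES_F = 12; EF_F = 12+13 = 25
ES_G = max(EF_A=12, EF_C=22) = 22; EF_G = 22+4 = 26
ES_H = max(EF_C=22, EF_E=26) = 26; EF_H = 26+12 = 38
ES_I = max(EF_D=16, EF_F=25, EF_G=26, EF_H=38) = 38; EF_I = 38+9 = 47
Expected project duration μ = 47 hours. Critical path: A → E → H → I.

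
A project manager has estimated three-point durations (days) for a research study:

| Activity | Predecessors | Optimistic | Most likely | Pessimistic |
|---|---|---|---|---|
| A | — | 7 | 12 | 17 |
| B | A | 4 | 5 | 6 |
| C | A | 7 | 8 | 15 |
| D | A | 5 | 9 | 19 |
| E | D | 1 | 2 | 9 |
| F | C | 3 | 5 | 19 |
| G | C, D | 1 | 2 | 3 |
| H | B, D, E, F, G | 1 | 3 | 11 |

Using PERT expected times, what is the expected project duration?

32 days

te_A = (7 + 4·12 + 17)/6 = 72/6 = 12
te_B = (4 + 4·5 + 6)/6 = 30/6 = 5
te_C = (7 + 4·8 + 15)/6 = 54/6 = 9
te_D = (5 + 4·9 + 19)/6 = 60/6 = 10
te_E = (1 + 4·2 + 9)/6 = 18/6 = 3
te_F = (3 + 4·5 + 19)/6 = 42/6 = 7
te_G = (1 + 4·2 + 3)/6 = 12/6 = 2
te_H = (1 + 4·3 + 11)/6 = 24/6 = 4

Forward pass:
ES_A = 0; EF_A = 12
ES_B = 12; EF_B = 12+5 = 17
ES_C = 12; EF_C = 12+9 = 21
ES_D = 12; EF_D = 12+10 = 22
ES_E = 22; EF_E = 22+3 = 25
ES_F = 21; EF_F = 21+7 = 28
ES_G = max(EF_C=21, EF_D=22) = 22; EF_G = 22+2 = 24
ES_H = max(EF_B=17, EF_D=22, EF_E=25, EF_F=28, EF_G=24) = 28; EF_H = 28+4 = 32
Expected project duration μ = 32 days. Critical path: A → C → F → H.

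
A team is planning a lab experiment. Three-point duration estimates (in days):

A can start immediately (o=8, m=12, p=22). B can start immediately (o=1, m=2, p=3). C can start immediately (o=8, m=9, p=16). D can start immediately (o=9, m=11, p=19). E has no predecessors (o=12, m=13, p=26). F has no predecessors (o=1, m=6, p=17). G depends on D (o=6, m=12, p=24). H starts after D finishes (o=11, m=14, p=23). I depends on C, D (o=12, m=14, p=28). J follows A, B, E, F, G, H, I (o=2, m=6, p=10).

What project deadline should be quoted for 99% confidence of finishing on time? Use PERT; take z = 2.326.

te_A = (8 + 4·12 + 22)/6 = 78/6 = 13; σ²_A = ((22−8)/6)² = 5.444
te_B = (1 + 4·2 + 3)/6 = 12/6 = 2; σ²_B = ((3−1)/6)² = 0.111
te_C = (8 + 4·9 + 16)/6 = 60/6 = 10; σ²_C = ((16−8)/6)² = 1.778
te_D = (9 + 4·11 + 19)/6 = 72/6 = 12; σ²_D = ((19−9)/6)² = 2.778
te_E = (12 + 4·13 + 26)/6 = 90/6 = 15; σ²_E = ((26−12)/6)² = 5.444
te_F = (1 + 4·6 + 17)/6 = 42/6 = 7; σ²_F = ((17−1)/6)² = 7.111
te_G = (6 + 4·12 + 24)/6 = 78/6 = 13; σ²_G = ((24−6)/6)² = 9.000
te_H = (11 + 4·14 + 23)/6 = 90/6 = 15; σ²_H = ((23−11)/6)² = 4.000
te_I = (12 + 4·14 + 28)/6 = 96/6 = 16; σ²_I = ((28−12)/6)² = 7.111
te_J = (2 + 4·6 + 10)/6 = 36/6 = 6; σ²_J = ((10−2)/6)² = 1.778

Forward pass:
ES_A = 0; EF_A = 13
ES_B = 0; EF_B = 2
ES_C = 0; EF_C = 10
ES_D = 0; EF_D = 12
ES_E = 0; EF_E = 15
ES_F = 0; EF_F = 7
ES_G = 12; EF_G = 12+13 = 25
ES_H = 12; EF_H = 12+15 = 27
ES_I = max(EF_C=10, EF_D=12) = 12; EF_I = 12+16 = 28
ES_J = max(EF_A=13, EF_B=2, EF_E=15, EF_F=7, EF_G=25, EF_H=27, EF_I=28) = 28; EF_J = 28+6 = 34
Expected project duration μ = 34 days. Critical path: D → I → J.

Variance along critical path = 2.778 + 7.111 + 1.778 = 11.667; σ = 3.416 days.
D = μ + z·σ = 34 + 2.326·3.416 = 41.9 days

41.9 days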